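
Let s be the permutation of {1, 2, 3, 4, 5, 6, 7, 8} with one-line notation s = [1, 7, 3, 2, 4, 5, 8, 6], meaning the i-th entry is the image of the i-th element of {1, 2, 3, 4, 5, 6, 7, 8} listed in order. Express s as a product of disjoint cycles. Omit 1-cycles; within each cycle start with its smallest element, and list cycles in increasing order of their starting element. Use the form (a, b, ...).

From 2: 2 → 7 → 8 → 6 → 5 → 4 → 2, closing the cycle (2, 7, 8, 6, 5, 4).
Repeating from the next unused element and collecting all non-trivial cycles gives (2, 7, 8, 6, 5, 4).

(2, 7, 8, 6, 5, 4)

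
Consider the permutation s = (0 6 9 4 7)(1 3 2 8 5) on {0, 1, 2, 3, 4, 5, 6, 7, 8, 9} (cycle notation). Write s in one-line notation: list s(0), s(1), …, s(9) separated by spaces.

Image by image: 0↦6, 1↦3, 2↦8, 3↦2, 4↦7, 5↦1, 6↦9, 7↦0, 8↦5, 9↦4.
So the one-line form is 6 3 8 2 7 1 9 0 5 4.

6 3 8 2 7 1 9 0 5 4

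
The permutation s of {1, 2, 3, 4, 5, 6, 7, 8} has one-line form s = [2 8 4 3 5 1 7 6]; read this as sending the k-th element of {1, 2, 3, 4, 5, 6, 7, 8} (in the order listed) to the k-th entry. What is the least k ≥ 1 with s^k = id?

Writing s as disjoint cycles, the cycle lengths are 4, 2, 1, 1.
The order is lcm(4, 2) = 4.

4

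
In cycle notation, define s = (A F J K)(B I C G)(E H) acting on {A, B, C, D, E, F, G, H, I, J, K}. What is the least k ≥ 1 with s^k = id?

4

The cycle type of s is (4, 4, 2, 1).
The order is lcm(4, 4, 2) = 4.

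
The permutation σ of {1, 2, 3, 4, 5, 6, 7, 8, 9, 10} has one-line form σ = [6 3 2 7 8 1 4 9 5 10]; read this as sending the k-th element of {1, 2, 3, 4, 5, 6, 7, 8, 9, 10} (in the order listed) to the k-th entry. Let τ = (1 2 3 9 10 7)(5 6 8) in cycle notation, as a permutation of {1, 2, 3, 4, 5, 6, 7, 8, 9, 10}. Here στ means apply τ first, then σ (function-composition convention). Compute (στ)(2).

First apply τ: τ(2) = 3, then σ(3) = 2. Thus (στ)(2) = 2.

2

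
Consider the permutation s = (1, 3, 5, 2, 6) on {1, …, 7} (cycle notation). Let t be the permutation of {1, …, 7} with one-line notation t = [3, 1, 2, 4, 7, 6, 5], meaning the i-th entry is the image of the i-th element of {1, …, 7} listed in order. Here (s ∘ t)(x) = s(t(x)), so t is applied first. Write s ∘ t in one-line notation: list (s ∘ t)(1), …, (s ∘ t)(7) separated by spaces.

Chase each element through t then s: 1 → 3 → 5; 2 → 1 → 3; 3 → 2 → 6; 4 → 4 → 4; 5 → 7 → 7; 6 → 6 → 1; 7 → 5 → 2.
So s ∘ t in one-line form is 5 3 6 4 7 1 2.

5 3 6 4 7 1 2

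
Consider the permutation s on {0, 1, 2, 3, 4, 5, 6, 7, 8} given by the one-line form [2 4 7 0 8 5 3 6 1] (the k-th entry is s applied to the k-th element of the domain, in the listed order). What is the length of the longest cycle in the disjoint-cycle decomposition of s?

Decomposing into disjoint cycles gives (0, 2, 7, 6, 3)(1, 4, 8); the longest has length 5.

5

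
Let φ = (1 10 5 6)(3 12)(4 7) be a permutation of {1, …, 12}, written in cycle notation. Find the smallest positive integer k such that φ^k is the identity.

4

The cycle type of φ is (4, 2, 2, 1, 1, 1, 1).
Since disjoint cycles commute, ord(φ) = lcm(4, 2, 2) = 4.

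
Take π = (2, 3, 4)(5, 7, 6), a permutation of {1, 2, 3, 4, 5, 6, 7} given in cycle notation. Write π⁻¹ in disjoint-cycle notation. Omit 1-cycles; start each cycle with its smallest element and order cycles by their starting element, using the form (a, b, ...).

If π sends a → b within a cycle, π⁻¹ sends b → a; equivalently, reverse each cycle.
Reversing each cycle of π and rotating so the smallest element leads gives (2, 4, 3)(5, 6, 7).

(2, 4, 3)(5, 6, 7)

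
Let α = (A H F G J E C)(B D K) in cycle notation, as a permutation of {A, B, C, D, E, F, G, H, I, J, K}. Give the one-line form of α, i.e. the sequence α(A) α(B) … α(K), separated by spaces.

H D A K C G J F I E B

Image by image: A→H, B→D, C→A, D→K, E→C, F→G, G→J, H→F, I→I, J→E, K→B.
So the one-line form is H D A K C G J F I E B.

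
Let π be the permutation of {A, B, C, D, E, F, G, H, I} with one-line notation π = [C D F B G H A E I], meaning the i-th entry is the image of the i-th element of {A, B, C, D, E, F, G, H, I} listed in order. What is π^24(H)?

Tracing H → E → … returns to H after 6 steps, so H lies in a 6-cycle (A C F H E G).
Powers repeat with period 6 on this cycle, and 24 mod 6 = 0, so π^24(H) = π^0(H).
So π^24(H) = H.

H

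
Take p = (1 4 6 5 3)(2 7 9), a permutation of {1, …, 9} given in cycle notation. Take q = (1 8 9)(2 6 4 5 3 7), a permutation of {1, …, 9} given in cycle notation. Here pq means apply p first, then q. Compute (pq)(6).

p(6) = 5, then q(5) = 3; composing gives (pq)(6) = 3.

3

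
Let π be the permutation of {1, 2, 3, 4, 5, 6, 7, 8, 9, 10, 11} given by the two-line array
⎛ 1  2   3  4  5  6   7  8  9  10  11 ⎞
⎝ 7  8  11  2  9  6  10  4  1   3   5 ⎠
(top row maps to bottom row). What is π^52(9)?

Tracing 9 → 1 → … returns to 9 after 7 steps, so 9 lies in a 7-cycle (1 7 10 3 11 5 9).
Powers repeat with period 7 on this cycle, and 52 mod 7 = 3, so π^52(9) = π^3(9).
Stepping 3 places around the cycle: 9 → 1 → 7 → 10.

10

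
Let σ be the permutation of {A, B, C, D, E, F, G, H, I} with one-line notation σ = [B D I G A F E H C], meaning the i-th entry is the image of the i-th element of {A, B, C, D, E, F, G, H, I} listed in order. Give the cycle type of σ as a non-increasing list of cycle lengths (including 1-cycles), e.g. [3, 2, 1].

[5, 2, 1, 1]

The disjoint cycles are (A, B, D, G, E)(C, I)(F)(H), with lengths 5, 2, 1, 1 in non-increasing order.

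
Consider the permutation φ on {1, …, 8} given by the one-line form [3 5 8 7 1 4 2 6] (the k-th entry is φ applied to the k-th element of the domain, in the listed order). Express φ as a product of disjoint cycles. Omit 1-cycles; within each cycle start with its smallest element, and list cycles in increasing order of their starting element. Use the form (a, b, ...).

(1, 3, 8, 6, 4, 7, 2, 5)

Iterating φ from 1 gives 1 → 3 → 8 → 6 → 4 → 7 → 2 → 5 → 1; that is the 8-cycle (1, 3, 8, 6, 4, 7, 2, 5).
Continuing from each remaining unvisited element yields (1, 3, 8, 6, 4, 7, 2, 5).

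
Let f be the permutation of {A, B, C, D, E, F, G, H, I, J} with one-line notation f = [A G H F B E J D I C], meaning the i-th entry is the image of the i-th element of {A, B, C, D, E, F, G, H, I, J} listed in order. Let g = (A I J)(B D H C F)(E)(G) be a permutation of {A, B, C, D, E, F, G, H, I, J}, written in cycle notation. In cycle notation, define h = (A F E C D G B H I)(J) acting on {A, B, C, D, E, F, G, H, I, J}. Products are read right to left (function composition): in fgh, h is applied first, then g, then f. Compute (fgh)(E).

(fgh)(E) = f(g(h(E))). h(E) = C, then g(C) = F, then f(F) = E, so the result is E.

E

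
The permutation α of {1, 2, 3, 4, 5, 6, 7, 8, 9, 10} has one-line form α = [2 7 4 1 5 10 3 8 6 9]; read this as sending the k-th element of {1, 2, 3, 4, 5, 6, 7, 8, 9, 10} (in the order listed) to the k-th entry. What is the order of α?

15

The disjoint-cycle form of α has cycle lengths 5, 3, 1, 1.
Since disjoint cycles commute, ord(α) = lcm(5, 3) = 15.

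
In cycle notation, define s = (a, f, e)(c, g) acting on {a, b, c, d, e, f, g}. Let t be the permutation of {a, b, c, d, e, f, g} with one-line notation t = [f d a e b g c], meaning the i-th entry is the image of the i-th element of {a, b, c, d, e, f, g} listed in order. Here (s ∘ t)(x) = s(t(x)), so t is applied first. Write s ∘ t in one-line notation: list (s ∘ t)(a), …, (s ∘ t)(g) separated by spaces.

e d f a b c g

(s ∘ t)(x) = s(t(x)). Computing each image: s(t(a)) = s(f) = e, s(t(b)) = s(d) = d, s(t(c)) = s(a) = f, s(t(d)) = s(e) = a, s(t(e)) = s(b) = b, s(t(f)) = s(g) = c, s(t(g)) = s(c) = g.
Hence s ∘ t = [e d f a b c g].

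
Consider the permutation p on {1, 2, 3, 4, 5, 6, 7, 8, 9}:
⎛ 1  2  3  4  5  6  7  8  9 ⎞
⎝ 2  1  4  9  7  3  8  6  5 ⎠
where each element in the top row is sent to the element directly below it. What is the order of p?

14

The disjoint-cycle form of p has cycle lengths 7, 2.
The order of p is the least common multiple of its cycle lengths: lcm(7, 2) = 14.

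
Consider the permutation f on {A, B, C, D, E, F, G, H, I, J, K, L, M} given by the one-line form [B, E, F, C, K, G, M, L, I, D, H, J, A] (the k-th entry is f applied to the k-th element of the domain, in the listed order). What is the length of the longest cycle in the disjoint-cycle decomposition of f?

Decomposing into disjoint cycles gives (A B E K H L J D C F G M); the longest has length 12.

12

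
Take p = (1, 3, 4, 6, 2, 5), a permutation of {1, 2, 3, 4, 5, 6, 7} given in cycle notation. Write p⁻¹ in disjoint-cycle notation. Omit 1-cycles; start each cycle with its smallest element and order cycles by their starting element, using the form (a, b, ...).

Inverting a permutation written in cycle notation just reverses the order within every cycle.
After reversing and putting each cycle's least element first, p⁻¹ = (1, 5, 2, 6, 4, 3).

(1, 5, 2, 6, 4, 3)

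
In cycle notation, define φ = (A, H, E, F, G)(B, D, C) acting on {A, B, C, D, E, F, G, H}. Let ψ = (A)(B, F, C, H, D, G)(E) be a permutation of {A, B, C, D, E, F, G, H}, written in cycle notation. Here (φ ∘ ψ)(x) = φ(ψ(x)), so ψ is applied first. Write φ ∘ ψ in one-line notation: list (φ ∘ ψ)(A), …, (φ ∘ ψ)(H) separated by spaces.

For each element, apply ψ then φ: A → A → H; B → F → G; C → H → E; D → G → A; E → E → F; F → C → B; G → B → D; H → D → C.
So φ ∘ ψ in one-line form is H G E A F B D C.

H G E A F B D C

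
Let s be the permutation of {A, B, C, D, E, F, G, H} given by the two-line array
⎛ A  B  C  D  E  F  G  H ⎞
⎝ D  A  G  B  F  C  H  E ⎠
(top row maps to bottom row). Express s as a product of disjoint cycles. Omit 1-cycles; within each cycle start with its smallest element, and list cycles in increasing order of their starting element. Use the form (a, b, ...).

(A, D, B)(C, G, H, E, F)

Iterating s from A gives A → D → B → A; that is the 3-cycle (A, D, B).
Repeating from the next unused element and collecting all non-trivial cycles gives (A, D, B)(C, G, H, E, F).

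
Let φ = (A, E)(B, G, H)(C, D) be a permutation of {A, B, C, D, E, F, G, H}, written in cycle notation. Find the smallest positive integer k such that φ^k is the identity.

6

The disjoint cycles have lengths 3, 2, 2, 1.
The order is lcm(3, 2, 2) = 6.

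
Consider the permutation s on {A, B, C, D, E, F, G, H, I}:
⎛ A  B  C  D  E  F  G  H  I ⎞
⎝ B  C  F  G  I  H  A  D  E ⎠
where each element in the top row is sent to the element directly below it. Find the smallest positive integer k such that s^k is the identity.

14

The disjoint-cycle form of s has cycle lengths 7, 2.
The order is lcm(7, 2) = 14.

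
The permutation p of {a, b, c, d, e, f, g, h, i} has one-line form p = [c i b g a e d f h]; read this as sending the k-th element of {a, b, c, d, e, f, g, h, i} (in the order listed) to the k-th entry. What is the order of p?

Decomposing into disjoint cycles gives cycle lengths 7, 2.
The order of p is the least common multiple of its cycle lengths: lcm(7, 2) = 14.

14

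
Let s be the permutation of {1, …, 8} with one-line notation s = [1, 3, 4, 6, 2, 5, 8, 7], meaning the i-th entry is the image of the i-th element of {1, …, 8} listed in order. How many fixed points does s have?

1

The fixed points (elements with s(x) = x) are {1}, so there is 1.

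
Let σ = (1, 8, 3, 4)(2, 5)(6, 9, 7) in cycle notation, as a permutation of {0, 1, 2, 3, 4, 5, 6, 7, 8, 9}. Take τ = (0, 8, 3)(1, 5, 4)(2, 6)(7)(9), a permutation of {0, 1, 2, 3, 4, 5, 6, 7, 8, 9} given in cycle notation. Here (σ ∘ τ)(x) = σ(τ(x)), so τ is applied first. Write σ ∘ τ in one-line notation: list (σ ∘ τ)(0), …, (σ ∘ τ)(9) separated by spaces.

(σ ∘ τ)(x) = σ(τ(x)). Computing each image: σ(τ(0)) = σ(8) = 3, σ(τ(1)) = σ(5) = 2, σ(τ(2)) = σ(6) = 9, σ(τ(3)) = σ(0) = 0, σ(τ(4)) = σ(1) = 8, σ(τ(5)) = σ(4) = 1, σ(τ(6)) = σ(2) = 5, σ(τ(7)) = σ(7) = 6, σ(τ(8)) = σ(3) = 4, σ(τ(9)) = σ(9) = 7.
Hence σ ∘ τ = [3 2 9 0 8 1 5 6 4 7].

3 2 9 0 8 1 5 6 4 7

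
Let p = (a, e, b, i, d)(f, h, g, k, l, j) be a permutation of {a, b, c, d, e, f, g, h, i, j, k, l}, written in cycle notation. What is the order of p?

30

The cycle type of p is (6, 5, 1).
Since disjoint cycles commute, ord(p) = lcm(6, 5) = 30.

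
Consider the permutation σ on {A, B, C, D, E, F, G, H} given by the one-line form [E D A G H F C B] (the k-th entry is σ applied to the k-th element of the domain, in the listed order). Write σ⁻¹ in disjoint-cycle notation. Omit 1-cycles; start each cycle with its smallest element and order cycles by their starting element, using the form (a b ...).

(A C G D B H E)

First write σ in disjoint cycles: (A E H B D G C).
The inverse reverses every cycle; in canonical form, σ⁻¹ = (A C G D B H E).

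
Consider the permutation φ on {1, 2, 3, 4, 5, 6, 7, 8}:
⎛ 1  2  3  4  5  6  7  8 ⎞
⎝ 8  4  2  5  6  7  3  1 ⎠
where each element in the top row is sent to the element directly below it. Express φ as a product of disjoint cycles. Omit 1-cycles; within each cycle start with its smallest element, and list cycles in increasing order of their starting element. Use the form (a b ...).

(1 8)(2 4 5 6 7 3)

Iterating φ from 1 gives 1 → 8 → 1; that is the 2-cycle (1 8).
Continuing from each remaining unvisited element yields (1 8)(2 4 5 6 7 3).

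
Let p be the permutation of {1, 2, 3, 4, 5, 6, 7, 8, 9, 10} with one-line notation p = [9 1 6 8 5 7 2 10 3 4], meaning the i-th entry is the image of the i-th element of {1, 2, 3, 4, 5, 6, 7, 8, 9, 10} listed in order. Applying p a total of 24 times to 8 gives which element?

8

Tracing 8 → 10 → … returns to 8 after 3 steps, so 8 lies in a 3-cycle (4 8 10).
On a 3-cycle, p^3 is the identity, so p^24 = p^0 there (24 ≡ 0 mod 3).
So p^24(8) = 8.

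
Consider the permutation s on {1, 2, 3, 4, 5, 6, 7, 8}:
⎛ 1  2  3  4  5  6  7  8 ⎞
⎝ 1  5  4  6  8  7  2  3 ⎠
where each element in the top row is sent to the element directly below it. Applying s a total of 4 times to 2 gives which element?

Tracing 2 → 5 → … returns to 2 after 7 steps, so 2 lies in a 7-cycle (2 5 8 3 4 6 7).
Advancing 4 steps from 2: 2 → 5 → 8 → 3 → 4.

4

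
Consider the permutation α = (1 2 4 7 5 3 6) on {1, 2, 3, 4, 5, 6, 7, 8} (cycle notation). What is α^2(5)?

6

5 lies in the 7-cycle (1 2 4 7 5 3 6).
Stepping 2 places around the cycle: 5 → 3 → 6.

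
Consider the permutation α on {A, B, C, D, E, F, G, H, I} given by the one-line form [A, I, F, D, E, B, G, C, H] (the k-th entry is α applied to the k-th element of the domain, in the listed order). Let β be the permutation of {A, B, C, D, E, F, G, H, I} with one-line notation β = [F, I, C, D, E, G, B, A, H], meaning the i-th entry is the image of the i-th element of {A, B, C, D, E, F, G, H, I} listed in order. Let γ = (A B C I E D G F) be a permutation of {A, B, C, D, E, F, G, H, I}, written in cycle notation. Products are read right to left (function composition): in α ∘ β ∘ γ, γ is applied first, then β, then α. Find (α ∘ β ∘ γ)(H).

Chase H: γ(H) = H; β(H) = A; α(A) = A. Hence (α ∘ β ∘ γ)(H) = A.

A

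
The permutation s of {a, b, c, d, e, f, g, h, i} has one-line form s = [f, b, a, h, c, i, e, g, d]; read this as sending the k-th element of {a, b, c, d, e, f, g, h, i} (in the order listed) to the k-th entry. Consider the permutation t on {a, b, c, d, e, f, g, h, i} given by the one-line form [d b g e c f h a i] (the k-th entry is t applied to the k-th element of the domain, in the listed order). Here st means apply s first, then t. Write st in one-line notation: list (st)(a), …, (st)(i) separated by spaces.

f b d a g i c h e

(st)(x) = t(s(x)). Computing each image: t(s(a)) = t(f) = f, t(s(b)) = t(b) = b, t(s(c)) = t(a) = d, t(s(d)) = t(h) = a, t(s(e)) = t(c) = g, t(s(f)) = t(i) = i, t(s(g)) = t(e) = c, t(s(h)) = t(g) = h, t(s(i)) = t(d) = e.
Hence st = [f b d a g i c h e].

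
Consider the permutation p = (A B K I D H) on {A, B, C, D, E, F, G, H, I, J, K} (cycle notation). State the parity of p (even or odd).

odd

The cycle lengths are 6, 1, 1, 1, 1, 1.
A cycle of length ℓ contributes ℓ−1 transpositions, so p is a product of 5 transpositions — odd.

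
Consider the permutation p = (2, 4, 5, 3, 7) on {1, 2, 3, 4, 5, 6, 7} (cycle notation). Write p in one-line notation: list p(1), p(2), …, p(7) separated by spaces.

1 4 7 5 3 6 2

Each element maps to the next entry in its cycle (wrapping to the front): 1↦1, 2↦4, 3↦7, 4↦5, 5↦3, 6↦6, 7↦2.
So the one-line form is 1 4 7 5 3 6 2.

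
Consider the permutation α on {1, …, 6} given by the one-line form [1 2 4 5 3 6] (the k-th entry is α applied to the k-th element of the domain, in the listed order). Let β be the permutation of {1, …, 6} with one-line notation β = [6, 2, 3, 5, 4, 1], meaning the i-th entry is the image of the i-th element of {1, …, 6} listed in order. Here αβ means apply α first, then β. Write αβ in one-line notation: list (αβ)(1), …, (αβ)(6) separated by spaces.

6 2 5 4 3 1

For each element, apply α then β: 1 → 1 → 6; 2 → 2 → 2; 3 → 4 → 5; 4 → 5 → 4; 5 → 3 → 3; 6 → 6 → 1.
So αβ in one-line form is 6 2 5 4 3 1.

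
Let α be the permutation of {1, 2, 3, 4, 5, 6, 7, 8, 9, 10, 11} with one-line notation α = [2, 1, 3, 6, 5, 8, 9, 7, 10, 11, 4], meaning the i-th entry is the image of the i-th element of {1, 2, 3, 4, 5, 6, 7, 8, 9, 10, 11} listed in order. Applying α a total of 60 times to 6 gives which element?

Tracing 6 → 8 → … returns to 6 after 7 steps, so 6 lies in a 7-cycle (4 6 8 7 9 10 11).
Powers repeat with period 7 on this cycle, and 60 mod 7 = 4, so α^60(6) = α^4(6).
Advancing 4 steps from 6: 6 → 8 → 7 → 9 → 10.

10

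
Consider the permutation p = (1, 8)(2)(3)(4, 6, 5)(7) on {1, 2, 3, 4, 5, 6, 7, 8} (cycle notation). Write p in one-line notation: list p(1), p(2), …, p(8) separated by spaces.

Reading each image from the cycles: 1↦8, 2↦2, 3↦3, 4↦6, 5↦4, 6↦5, 7↦7, 8↦1.
Listing these in domain order gives 8 2 3 6 4 5 7 1.

8 2 3 6 4 5 7 1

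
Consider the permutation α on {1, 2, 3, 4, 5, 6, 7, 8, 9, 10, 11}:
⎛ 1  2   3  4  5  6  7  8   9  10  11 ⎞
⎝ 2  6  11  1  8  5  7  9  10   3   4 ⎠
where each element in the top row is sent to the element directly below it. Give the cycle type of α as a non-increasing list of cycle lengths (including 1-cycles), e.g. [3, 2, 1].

[10, 1]

The disjoint cycles are (1 2 6 5 8 9 10 3 11 4)(7), with lengths 10, 1 in non-increasing order.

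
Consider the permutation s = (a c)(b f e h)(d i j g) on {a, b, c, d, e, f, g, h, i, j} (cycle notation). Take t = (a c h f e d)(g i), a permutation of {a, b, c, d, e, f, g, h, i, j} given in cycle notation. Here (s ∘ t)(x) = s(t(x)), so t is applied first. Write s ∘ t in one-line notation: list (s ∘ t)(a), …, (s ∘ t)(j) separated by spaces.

a f b c i h j e d g

(s ∘ t)(x) = s(t(x)). Computing each image: s(t(a)) = s(c) = a, s(t(b)) = s(b) = f, s(t(c)) = s(h) = b, s(t(d)) = s(a) = c, s(t(e)) = s(d) = i, s(t(f)) = s(e) = h, s(t(g)) = s(i) = j, s(t(h)) = s(f) = e, s(t(i)) = s(g) = d, s(t(j)) = s(j) = g.
Hence s ∘ t = [a f b c i h j e d g].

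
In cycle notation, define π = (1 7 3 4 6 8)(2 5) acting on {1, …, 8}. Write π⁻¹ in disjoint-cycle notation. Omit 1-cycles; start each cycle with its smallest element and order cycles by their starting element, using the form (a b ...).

If π sends a → b within a cycle, π⁻¹ sends b → a; equivalently, reverse each cycle.
After reversing and putting each cycle's least element first, π⁻¹ = (1 8 6 4 3 7)(2 5).

(1 8 6 4 3 7)(2 5)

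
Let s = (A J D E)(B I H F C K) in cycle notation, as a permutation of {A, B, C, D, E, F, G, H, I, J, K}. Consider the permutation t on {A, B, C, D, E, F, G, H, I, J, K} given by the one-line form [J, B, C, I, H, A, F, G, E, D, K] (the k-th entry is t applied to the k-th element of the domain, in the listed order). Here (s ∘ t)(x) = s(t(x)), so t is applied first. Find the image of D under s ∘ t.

H

First apply t: t(D) = I, then s(I) = H. Thus (s ∘ t)(D) = H.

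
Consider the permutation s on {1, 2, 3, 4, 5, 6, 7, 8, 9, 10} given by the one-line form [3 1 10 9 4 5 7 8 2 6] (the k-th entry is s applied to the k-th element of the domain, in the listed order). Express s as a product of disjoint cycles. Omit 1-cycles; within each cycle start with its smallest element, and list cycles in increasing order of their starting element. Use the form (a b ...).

Start at 1 and follow images: 1 → 3 → 10 → 6 → 5 → 4 → 9 → 2 → 1, giving the cycle (1 3 10 6 5 4 9 2).
Repeating from the next unused element and collecting all non-trivial cycles gives (1 3 10 6 5 4 9 2).

(1 3 10 6 5 4 9 2)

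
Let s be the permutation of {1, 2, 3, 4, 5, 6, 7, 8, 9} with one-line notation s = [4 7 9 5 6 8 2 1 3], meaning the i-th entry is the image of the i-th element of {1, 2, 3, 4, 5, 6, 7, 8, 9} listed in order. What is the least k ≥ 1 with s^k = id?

10

Writing s as disjoint cycles, the cycle lengths are 5, 2, 2.
The order of s is the least common multiple of its cycle lengths: lcm(5, 2, 2) = 10.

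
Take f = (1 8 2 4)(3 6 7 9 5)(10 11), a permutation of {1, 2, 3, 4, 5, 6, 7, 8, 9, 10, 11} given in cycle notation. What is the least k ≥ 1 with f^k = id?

20

The disjoint cycles have lengths 5, 4, 2.
The order of f is the least common multiple of its cycle lengths: lcm(5, 4, 2) = 20.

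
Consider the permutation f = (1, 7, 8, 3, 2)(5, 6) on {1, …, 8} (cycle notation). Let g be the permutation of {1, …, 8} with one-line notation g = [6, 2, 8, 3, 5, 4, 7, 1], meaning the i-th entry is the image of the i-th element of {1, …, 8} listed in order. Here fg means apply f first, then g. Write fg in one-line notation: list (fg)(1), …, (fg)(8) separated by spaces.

For each element, apply f then g: 1 → 7 → 7; 2 → 1 → 6; 3 → 2 → 2; 4 → 4 → 3; 5 → 6 → 4; 6 → 5 → 5; 7 → 8 → 1; 8 → 3 → 8.
Collecting the images, fg = [7 6 2 3 4 5 1 8].

7 6 2 3 4 5 1 8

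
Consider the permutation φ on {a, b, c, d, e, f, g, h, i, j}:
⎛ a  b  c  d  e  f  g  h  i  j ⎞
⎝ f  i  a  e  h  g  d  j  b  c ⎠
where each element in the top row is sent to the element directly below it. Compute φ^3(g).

Tracing g → d → … returns to g after 8 steps, so g lies in an 8-cycle (a, f, g, d, e, h, j, c).
Stepping 3 places around the cycle: g → d → e → h.

h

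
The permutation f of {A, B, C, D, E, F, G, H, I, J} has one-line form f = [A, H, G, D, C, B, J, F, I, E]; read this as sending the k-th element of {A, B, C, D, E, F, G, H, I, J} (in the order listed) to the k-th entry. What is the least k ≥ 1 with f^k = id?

12

Writing f as disjoint cycles, the cycle lengths are 4, 3, 1, 1, 1.
The order of f is the least common multiple of its cycle lengths: lcm(4, 3) = 12.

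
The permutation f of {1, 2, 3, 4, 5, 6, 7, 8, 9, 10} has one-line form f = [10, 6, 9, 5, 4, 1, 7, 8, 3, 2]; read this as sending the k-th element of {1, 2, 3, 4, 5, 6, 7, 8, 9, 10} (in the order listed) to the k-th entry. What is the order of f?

4

Writing f as disjoint cycles, the cycle lengths are 4, 2, 2, 1, 1.
The order is lcm(4, 2, 2) = 4.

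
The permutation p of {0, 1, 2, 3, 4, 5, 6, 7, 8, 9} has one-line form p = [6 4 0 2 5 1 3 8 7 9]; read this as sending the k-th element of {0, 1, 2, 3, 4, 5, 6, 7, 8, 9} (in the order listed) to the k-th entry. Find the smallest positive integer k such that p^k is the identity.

12

Writing p as disjoint cycles, the cycle lengths are 4, 3, 2, 1.
The order of p is the least common multiple of its cycle lengths: lcm(4, 3, 2) = 12.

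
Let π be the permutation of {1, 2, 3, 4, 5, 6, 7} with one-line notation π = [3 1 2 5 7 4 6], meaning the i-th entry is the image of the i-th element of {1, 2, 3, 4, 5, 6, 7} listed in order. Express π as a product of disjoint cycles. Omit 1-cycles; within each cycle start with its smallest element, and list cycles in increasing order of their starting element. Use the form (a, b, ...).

Start at 1 and follow images: 1 → 3 → 2 → 1, giving the cycle (1, 3, 2).
Repeating from the next unused element and collecting all non-trivial cycles gives (1, 3, 2)(4, 5, 7, 6).

(1, 3, 2)(4, 5, 7, 6)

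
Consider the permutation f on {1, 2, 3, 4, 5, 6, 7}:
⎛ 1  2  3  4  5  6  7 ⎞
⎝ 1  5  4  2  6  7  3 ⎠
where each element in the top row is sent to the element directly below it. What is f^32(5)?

Tracing 5 → 6 → … returns to 5 after 6 steps, so 5 lies in a 6-cycle (2 5 6 7 3 4).
On a 6-cycle, f^6 is the identity, so f^32 = f^2 there (32 ≡ 2 mod 6).
Stepping 2 places around the cycle: 5 → 6 → 7.

7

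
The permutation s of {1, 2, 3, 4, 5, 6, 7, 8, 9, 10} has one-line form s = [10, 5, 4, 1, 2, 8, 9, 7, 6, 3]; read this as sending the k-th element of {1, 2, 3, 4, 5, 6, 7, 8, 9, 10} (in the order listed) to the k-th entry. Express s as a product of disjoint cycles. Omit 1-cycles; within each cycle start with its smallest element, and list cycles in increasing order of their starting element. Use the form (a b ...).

Start at 1 and follow images: 1 → 10 → 3 → 4 → 1, giving the cycle (1 10 3 4).
Repeating from the next unused element and collecting all non-trivial cycles gives (1 10 3 4)(2 5)(6 8 7 9).

(1 10 3 4)(2 5)(6 8 7 9)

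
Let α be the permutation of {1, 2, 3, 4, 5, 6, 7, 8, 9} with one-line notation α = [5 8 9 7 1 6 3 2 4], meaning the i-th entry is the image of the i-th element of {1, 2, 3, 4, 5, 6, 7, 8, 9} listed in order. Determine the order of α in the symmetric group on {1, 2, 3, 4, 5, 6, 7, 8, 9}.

The disjoint-cycle form of α has cycle lengths 4, 2, 2, 1.
The order is lcm(4, 2, 2) = 4.

4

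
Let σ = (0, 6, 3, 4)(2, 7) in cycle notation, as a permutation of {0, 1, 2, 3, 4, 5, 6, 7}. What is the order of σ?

4

The disjoint cycles have lengths 4, 2, 1, 1.
The order is lcm(4, 2) = 4.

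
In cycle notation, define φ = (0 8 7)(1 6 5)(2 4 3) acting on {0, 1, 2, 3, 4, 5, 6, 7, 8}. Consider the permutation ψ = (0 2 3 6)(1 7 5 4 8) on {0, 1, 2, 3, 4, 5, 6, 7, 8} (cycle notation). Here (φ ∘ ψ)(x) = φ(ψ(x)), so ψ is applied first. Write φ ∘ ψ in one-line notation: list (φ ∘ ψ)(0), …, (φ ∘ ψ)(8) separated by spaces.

For each element, apply ψ then φ: 0 → 2 → 4; 1 → 7 → 0; 2 → 3 → 2; 3 → 6 → 5; 4 → 8 → 7; 5 → 4 → 3; 6 → 0 → 8; 7 → 5 → 1; 8 → 1 → 6.
Collecting the images, φ ∘ ψ = [4 0 2 5 7 3 8 1 6].

4 0 2 5 7 3 8 1 6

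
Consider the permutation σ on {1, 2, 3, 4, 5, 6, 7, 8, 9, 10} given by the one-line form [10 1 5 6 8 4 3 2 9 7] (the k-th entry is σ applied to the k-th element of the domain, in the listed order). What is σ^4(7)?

2

Tracing 7 → 3 → … returns to 7 after 7 steps, so 7 lies in a 7-cycle (1 10 7 3 5 8 2).
Stepping 4 places around the cycle: 7 → 3 → 5 → 8 → 2.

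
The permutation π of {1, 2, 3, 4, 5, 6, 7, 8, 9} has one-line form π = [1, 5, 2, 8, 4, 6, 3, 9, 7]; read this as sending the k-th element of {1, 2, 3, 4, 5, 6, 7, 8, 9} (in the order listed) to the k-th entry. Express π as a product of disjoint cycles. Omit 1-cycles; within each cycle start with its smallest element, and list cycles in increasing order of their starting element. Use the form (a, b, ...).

(2, 5, 4, 8, 9, 7, 3)

Start at 2 and follow images: 2 → 5 → 4 → 8 → 9 → 7 → 3 → 2, giving the cycle (2, 5, 4, 8, 9, 7, 3).
Repeating from the next unused element and collecting all non-trivial cycles gives (2, 5, 4, 8, 9, 7, 3).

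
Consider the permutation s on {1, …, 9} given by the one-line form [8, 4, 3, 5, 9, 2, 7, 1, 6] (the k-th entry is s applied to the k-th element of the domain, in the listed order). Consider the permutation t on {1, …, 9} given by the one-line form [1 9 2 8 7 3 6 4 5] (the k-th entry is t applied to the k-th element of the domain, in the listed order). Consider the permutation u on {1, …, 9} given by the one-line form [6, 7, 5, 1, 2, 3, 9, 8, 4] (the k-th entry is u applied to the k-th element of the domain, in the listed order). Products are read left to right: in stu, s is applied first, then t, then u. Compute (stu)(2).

Apply the permutations in order: s(2) = 4, then t(4) = 8, then u(8) = 8. So (stu)(2) = 8.

8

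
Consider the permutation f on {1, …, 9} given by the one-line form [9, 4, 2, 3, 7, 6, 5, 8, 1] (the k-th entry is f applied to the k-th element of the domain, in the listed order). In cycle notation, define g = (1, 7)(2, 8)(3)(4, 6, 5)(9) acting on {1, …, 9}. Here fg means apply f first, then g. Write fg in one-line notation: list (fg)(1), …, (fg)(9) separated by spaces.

For each element, apply f then g: 1 → 9 → 9; 2 → 4 → 6; 3 → 2 → 8; 4 → 3 → 3; 5 → 7 → 1; 6 → 6 → 5; 7 → 5 → 4; 8 → 8 → 2; 9 → 1 → 7.
Collecting the images, fg = [9 6 8 3 1 5 4 2 7].

9 6 8 3 1 5 4 2 7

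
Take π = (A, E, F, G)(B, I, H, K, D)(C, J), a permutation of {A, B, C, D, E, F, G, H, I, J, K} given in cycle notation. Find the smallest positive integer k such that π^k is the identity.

The cycle type of π is (5, 4, 2).
Since disjoint cycles commute, ord(π) = lcm(5, 4, 2) = 20.

20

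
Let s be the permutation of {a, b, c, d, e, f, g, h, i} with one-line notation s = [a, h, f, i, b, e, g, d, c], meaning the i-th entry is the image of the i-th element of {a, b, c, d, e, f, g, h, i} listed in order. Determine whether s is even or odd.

even

In disjoint-cycle form the cycle lengths are 7, 1, 1.
A cycle is odd iff its length is even; s has 0 even-length cycles, so sgn(s) = (−1)^0 and s is even.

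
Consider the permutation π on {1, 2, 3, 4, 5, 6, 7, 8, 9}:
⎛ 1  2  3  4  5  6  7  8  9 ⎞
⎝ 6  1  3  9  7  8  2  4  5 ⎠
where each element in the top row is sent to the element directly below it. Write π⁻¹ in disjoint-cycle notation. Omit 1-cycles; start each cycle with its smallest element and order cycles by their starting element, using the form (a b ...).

First write π in disjoint cycles: (1 6 8 4 9 5 7 2).
Reversing each cycle (and rotating so the smallest element leads) gives π⁻¹ = (1 2 7 5 9 4 8 6).

(1 2 7 5 9 4 8 6)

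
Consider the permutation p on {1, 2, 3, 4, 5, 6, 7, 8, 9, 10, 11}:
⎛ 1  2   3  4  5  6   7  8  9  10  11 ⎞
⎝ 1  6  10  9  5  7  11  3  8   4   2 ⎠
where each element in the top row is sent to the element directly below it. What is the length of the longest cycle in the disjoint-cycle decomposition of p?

5

Decomposing into disjoint cycles gives (2, 6, 7, 11)(3, 10, 4, 9, 8); the longest has length 5.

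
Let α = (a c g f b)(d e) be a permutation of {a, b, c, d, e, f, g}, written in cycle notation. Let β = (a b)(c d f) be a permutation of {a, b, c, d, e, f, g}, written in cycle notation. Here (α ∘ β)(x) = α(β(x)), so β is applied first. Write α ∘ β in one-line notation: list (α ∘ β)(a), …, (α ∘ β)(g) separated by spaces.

For each element, apply β then α: a → b → a; b → a → c; c → d → e; d → f → b; e → e → d; f → c → g; g → g → f.
Collecting the images, α ∘ β = [a c e b d g f].

a c e b d g f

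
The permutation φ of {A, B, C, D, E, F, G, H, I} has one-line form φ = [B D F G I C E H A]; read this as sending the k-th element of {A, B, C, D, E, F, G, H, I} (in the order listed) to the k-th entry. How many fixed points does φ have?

The fixed points (elements with φ(x) = x) are {H}, so there is 1.

1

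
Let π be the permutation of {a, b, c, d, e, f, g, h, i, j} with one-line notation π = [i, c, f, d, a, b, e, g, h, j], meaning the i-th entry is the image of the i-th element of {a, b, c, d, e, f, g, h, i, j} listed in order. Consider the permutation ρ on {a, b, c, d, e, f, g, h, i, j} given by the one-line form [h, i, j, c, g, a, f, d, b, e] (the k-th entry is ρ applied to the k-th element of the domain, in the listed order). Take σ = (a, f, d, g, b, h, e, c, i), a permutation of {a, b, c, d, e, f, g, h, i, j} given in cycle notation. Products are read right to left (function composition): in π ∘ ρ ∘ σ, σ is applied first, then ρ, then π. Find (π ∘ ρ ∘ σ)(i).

g

Chase i: σ(i) = a; ρ(a) = h; π(h) = g. Hence (π ∘ ρ ∘ σ)(i) = g.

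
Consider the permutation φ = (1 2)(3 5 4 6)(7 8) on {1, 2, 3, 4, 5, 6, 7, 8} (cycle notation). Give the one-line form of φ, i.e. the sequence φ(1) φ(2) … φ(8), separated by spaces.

Reading each image from the cycles: 1↦2, 2↦1, 3↦5, 4↦6, 5↦4, 6↦3, 7↦8, 8↦7.
Listing these in domain order gives 2 1 5 6 4 3 8 7.

2 1 5 6 4 3 8 7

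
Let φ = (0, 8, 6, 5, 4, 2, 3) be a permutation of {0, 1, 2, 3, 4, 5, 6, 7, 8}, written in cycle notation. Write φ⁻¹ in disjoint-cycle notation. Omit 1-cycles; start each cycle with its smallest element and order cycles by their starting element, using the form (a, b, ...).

If φ sends a → b within a cycle, φ⁻¹ sends b → a; equivalently, reverse each cycle.
After reversing and putting each cycle's least element first, φ⁻¹ = (0, 3, 2, 4, 5, 6, 8).

(0, 3, 2, 4, 5, 6, 8)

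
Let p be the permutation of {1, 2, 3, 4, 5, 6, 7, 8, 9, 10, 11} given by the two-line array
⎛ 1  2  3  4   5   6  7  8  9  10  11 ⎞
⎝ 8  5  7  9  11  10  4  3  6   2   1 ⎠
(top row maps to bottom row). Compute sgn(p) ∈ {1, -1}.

1

In disjoint-cycle form the cycle lengths are 11.
A cycle is odd iff its length is even; p has 0 even-length cycles, so sgn(p) = (−1)^0 and p is even.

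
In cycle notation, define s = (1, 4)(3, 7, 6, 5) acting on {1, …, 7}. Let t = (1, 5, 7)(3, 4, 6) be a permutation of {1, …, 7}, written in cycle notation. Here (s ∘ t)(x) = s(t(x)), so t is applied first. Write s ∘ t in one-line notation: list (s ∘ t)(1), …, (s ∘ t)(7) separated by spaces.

For each element, apply t then s: 1 → 5 → 3; 2 → 2 → 2; 3 → 4 → 1; 4 → 6 → 5; 5 → 7 → 6; 6 → 3 → 7; 7 → 1 → 4.
Collecting the images, s ∘ t = [3 2 1 5 6 7 4].

3 2 1 5 6 7 4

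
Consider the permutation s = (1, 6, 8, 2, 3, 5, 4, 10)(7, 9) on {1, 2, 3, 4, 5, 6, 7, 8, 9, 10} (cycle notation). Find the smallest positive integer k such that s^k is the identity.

The disjoint cycles have lengths 8, 2.
Since disjoint cycles commute, ord(s) = lcm(8, 2) = 8.

8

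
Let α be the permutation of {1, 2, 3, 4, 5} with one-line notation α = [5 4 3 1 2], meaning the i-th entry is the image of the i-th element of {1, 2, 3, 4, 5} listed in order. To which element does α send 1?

1 is element number 1 of the domain, and entry number 1 of the one-line form is 5, so α(1) = 5.

5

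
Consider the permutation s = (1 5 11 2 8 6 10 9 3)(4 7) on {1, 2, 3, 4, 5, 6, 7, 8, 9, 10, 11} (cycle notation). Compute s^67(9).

11

9 lies in the 9-cycle (1 5 11 2 8 6 10 9 3).
Since the cycle has length 9, s^67 acts on it the same as s^4 (67 mod 9 = 4).
Advancing 4 steps from 9: 9 → 3 → 1 → 5 → 11.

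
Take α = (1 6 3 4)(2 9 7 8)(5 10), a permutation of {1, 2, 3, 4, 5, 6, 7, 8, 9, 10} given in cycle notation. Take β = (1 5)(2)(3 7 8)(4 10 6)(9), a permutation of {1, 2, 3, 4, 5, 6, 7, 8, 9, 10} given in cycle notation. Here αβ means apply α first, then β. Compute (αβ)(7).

3

(αβ)(7) = β(α(7)). α(7) = 8, then β(8) = 3. So (αβ)(7) = 3.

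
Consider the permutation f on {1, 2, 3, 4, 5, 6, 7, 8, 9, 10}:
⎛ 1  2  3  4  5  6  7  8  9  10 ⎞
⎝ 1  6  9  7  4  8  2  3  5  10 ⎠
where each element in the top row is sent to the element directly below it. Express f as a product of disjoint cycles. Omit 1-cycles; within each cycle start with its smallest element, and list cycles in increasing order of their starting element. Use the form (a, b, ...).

(2, 6, 8, 3, 9, 5, 4, 7)

Iterating f from 2 gives 2 → 6 → 8 → 3 → 9 → 5 → 4 → 7 → 2; that is the 8-cycle (2, 6, 8, 3, 9, 5, 4, 7).
Continuing from each remaining unvisited element yields (2, 6, 8, 3, 9, 5, 4, 7).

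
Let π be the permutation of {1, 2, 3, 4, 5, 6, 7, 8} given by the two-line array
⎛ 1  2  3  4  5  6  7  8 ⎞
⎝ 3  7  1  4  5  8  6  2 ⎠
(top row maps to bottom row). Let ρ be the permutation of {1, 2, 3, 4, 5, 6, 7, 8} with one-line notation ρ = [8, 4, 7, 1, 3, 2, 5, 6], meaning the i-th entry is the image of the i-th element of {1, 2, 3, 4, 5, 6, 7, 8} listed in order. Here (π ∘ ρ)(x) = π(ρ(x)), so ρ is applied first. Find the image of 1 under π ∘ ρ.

2

ρ(1) = 8, then π(8) = 2; composing gives (π ∘ ρ)(1) = 2.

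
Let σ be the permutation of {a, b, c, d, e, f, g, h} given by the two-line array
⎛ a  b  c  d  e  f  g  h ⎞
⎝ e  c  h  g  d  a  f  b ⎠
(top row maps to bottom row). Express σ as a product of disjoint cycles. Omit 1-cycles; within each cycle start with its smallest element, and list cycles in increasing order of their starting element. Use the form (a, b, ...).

(a, e, d, g, f)(b, c, h)

Start at a and follow images: a → e → d → g → f → a, giving the cycle (a, e, d, g, f).
Continuing from each remaining unvisited element yields (a, e, d, g, f)(b, c, h).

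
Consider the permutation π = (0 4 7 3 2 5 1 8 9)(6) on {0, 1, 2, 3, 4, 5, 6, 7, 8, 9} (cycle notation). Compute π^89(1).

5

1 lies in the 9-cycle (0 4 7 3 2 5 1 8 9).
Powers repeat with period 9 on this cycle, and 89 mod 9 = 8, so π^89(1) = π^8(1).
Advancing 8 steps from 1: 1 → 8 → 9 → 0 → 4 → 7 → 3 → 2 → 5.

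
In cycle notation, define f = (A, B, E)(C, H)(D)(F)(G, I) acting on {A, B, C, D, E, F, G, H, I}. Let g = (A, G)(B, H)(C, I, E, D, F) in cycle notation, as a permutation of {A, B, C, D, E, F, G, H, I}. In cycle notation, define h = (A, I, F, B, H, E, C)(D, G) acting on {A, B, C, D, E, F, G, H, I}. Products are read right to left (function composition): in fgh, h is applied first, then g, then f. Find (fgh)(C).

Chase C: h(C) = A; g(A) = G; f(G) = I. Hence (fgh)(C) = I.

I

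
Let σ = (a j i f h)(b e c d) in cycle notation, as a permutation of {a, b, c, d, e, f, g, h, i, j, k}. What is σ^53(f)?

j

f lies in the 5-cycle (a j i f h).
Since the cycle has length 5, σ^53 acts on it the same as σ^3 (53 mod 5 = 3).
Stepping 3 places around the cycle: f → h → a → j.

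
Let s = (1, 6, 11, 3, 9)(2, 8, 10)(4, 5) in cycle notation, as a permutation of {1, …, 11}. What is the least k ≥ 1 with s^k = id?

30

The cycle type of s is (5, 3, 2, 1).
Since disjoint cycles commute, ord(s) = lcm(5, 3, 2) = 30.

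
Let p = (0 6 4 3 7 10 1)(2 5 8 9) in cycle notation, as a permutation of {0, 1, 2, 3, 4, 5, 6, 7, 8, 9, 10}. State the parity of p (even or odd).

odd

The cycle lengths are 7, 4.
A cycle is odd iff its length is even; p has 1 even-length cycle, so sgn(p) = (−1)^1 and p is odd.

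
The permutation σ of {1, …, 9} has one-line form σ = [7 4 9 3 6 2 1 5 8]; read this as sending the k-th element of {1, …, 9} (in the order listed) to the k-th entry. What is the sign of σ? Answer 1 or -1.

In disjoint-cycle form the cycle lengths are 7, 2.
A cycle of length ℓ contributes ℓ−1 transpositions, so σ is a product of 6 + 1 = 7 transpositions — odd.

-1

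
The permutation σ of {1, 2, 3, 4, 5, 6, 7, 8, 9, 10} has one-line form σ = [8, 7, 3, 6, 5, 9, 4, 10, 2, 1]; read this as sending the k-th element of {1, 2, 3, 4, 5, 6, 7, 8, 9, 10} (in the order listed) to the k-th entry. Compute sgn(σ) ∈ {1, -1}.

In disjoint-cycle form the cycle lengths are 5, 3, 1, 1.
A cycle of length ℓ contributes ℓ−1 transpositions, so σ is a product of 4 + 2 = 6 transpositions — even.

1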